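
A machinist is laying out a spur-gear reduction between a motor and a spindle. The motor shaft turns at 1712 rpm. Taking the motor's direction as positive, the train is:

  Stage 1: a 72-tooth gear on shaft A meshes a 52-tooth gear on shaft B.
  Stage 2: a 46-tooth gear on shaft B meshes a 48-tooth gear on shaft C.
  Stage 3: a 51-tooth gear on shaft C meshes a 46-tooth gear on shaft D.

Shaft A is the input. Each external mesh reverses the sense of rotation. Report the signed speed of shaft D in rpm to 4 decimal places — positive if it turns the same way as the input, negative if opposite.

Stage 1 [72T→52T]: ω = 1712.0000×72/52 = 2370.4615 rpm, dir flips to −; running = −2370.4615
Stage 2 [46T→48T]: ω = 2370.4615×46/48 = 2271.6923 rpm, dir flips to +; running = +2271.6923
Stage 3 [51T→46T]: ω = 2271.6923×51/46 = 2518.6154 rpm, dir flips to −; running = −2518.6154

-2518.6154 rpm (opposite to input, |ω| = 2518.6154 rpm)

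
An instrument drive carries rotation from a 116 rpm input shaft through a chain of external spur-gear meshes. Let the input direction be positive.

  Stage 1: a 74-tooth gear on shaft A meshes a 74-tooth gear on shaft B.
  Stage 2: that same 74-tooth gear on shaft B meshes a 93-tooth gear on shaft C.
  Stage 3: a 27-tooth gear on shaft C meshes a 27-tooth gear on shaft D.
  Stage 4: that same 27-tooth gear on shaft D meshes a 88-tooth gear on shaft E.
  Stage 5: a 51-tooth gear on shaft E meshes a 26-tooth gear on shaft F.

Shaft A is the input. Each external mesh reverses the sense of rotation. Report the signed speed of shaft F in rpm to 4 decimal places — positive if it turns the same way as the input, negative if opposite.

Stage 1 [74T→74T]: ω = 116.0000×74/74 = 116.0000 rpm, dir flips to −; running = −116.0000
Stage 2 [74T→93T]: ω = 116.0000×74/93 = 92.3011 rpm, dir flips to +; running = +92.3011
Stage 3 [27T→27T]: ω = 92.3011×27/27 = 92.3011 rpm, dir flips to −; running = −92.3011
Stage 4 [27T→88T]: ω = 92.3011×27/88 = 28.3196 rpm, dir flips to +; running = +28.3196
Stage 5 [51T→26T]: ω = 28.3196×51/26 = 55.5501 rpm, dir flips to −; running = −55.5501

-55.5501 rpm (opposite to input, |ω| = 55.5501 rpm)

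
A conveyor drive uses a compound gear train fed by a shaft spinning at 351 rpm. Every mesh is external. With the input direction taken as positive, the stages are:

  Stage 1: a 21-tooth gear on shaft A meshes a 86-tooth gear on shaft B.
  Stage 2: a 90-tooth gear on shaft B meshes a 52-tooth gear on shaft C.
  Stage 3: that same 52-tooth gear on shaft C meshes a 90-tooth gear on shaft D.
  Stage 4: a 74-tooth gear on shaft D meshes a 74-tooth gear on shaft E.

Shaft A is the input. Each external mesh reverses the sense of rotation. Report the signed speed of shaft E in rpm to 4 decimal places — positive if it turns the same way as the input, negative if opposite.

+85.7093 rpm (same as input, |ω| = 85.7093 rpm)

Stage 1 [21T→86T]: ω = 351.0000×21/86 = 85.7093 rpm, dir flips to −; running = −85.7093
Stage 2 [90T→52T]: ω = 85.7093×90/52 = 148.3430 rpm, dir flips to +; running = +148.3430
Stage 3 [52T→90T]: ω = 148.3430×52/90 = 85.7093 rpm, dir flips to −; running = −85.7093
Stage 4 [74T→74T]: ω = 85.7093×74/74 = 85.7093 rpm, dir flips to +; running = +85.7093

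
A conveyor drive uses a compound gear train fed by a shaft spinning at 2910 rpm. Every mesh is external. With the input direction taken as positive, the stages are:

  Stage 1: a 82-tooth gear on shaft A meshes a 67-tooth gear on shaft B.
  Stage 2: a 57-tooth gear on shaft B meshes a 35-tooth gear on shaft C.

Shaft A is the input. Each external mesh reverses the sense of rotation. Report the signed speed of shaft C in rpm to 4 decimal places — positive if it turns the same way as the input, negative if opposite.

Stage 1 [82T→67T]: ω = 2910.0000×82/67 = 3561.4925 rpm, dir flips to −; running = −3561.4925
Stage 2 [57T→35T]: ω = 3561.4925×57/35 = 5800.1450 rpm, dir flips to +; running = +5800.1450

+5800.1450 rpm (same as input, |ω| = 5800.1450 rpm)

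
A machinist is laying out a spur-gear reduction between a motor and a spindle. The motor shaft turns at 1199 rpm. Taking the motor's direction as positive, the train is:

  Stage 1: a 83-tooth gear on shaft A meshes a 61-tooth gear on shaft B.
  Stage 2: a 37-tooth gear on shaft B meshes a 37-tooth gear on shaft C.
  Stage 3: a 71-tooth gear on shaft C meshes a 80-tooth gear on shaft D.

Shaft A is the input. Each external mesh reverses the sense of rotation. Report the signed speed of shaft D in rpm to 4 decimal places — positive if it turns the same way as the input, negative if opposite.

-1447.8908 rpm (opposite to input, |ω| = 1447.8908 rpm)

Stage 1 [83T→61T]: ω = 1199.0000×83/61 = 1631.4262 rpm, dir flips to −; running = −1631.4262
Stage 2 [37T→37T]: ω = 1631.4262×37/37 = 1631.4262 rpm, dir flips to +; running = +1631.4262
Stage 3 [71T→80T]: ω = 1631.4262×71/80 = 1447.8908 rpm, dir flips to −; running = −1447.8908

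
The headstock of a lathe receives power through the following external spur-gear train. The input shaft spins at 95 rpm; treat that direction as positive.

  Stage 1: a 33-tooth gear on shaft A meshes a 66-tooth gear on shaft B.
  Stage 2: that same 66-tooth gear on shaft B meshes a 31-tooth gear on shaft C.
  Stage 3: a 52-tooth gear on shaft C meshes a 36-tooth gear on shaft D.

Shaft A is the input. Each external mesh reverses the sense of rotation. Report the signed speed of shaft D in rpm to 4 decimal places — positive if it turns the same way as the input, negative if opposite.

-146.0753 rpm (opposite to input, |ω| = 146.0753 rpm)

Stage 1 [33T→66T]: ω = 95.0000×33/66 = 47.5000 rpm, dir flips to −; running = −47.5000
Stage 2 [66T→31T]: ω = 47.5000×66/31 = 101.1290 rpm, dir flips to +; running = +101.1290
Stage 3 [52T→36T]: ω = 101.1290×52/36 = 146.0753 rpm, dir flips to −; running = −146.0753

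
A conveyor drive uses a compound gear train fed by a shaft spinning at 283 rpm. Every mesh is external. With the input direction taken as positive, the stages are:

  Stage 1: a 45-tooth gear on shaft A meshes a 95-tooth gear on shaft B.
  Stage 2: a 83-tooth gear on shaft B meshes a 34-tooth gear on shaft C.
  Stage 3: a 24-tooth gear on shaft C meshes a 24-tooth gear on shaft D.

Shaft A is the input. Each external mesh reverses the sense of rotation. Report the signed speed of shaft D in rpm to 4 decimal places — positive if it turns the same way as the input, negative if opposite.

-327.2461 rpm (opposite to input, |ω| = 327.2461 rpm)

Stage 1 [45T→95T]: ω = 283.0000×45/95 = 134.0526 rpm, dir flips to −; running = −134.0526
Stage 2 [83T→34T]: ω = 134.0526×83/34 = 327.2461 rpm, dir flips to +; running = +327.2461
Stage 3 [24T→24T]: ω = 327.2461×24/24 = 327.2461 rpm, dir flips to −; running = −327.2461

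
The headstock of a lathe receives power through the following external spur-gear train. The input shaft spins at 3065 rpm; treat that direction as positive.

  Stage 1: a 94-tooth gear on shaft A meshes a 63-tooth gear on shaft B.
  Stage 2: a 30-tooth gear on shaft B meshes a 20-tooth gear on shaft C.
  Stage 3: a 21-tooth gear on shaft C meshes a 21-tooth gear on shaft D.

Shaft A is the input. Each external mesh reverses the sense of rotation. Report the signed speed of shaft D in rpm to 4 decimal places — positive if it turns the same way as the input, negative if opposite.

Stage 1 [94T→63T]: ω = 3065.0000×94/63 = 4573.1746 rpm, dir flips to −; running = −4573.1746
Stage 2 [30T→20T]: ω = 4573.1746×30/20 = 6859.7619 rpm, dir flips to +; running = +6859.7619
Stage 3 [21T→21T]: ω = 6859.7619×21/21 = 6859.7619 rpm, dir flips to −; running = −6859.7619

-6859.7619 rpm (opposite to input, |ω| = 6859.7619 rpm)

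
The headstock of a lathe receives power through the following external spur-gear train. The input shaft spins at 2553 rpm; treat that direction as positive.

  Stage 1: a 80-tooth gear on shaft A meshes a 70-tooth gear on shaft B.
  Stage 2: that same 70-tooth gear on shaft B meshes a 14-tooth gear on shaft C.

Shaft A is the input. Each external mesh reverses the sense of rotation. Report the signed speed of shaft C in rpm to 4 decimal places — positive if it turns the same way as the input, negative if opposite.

+14588.5714 rpm (same as input, |ω| = 14588.5714 rpm)

Stage 1 [80T→70T]: ω = 2553.0000×80/70 = 2917.7143 rpm, dir flips to −; running = −2917.7143
Stage 2 [70T→14T]: ω = 2917.7143×70/14 = 14588.5714 rpm, dir flips to +; running = +14588.5714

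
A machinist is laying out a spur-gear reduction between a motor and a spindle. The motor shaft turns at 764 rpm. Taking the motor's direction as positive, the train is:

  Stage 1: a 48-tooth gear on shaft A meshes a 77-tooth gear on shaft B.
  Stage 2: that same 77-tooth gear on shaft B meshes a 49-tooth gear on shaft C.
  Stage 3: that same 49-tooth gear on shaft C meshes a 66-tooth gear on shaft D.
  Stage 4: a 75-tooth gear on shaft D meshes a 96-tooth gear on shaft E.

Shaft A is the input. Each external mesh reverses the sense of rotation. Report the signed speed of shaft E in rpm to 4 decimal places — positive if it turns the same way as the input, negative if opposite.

+434.0909 rpm (same as input, |ω| = 434.0909 rpm)

Stage 1 [48T→77T]: ω = 764.0000×48/77 = 476.2597 rpm, dir flips to −; running = −476.2597
Stage 2 [77T→49T]: ω = 476.2597×77/49 = 748.4082 rpm, dir flips to +; running = +748.4082
Stage 3 [49T→66T]: ω = 748.4082×49/66 = 555.6364 rpm, dir flips to −; running = −555.6364
Stage 4 [75T→96T]: ω = 555.6364×75/96 = 434.0909 rpm, dir flips to +; running = +434.0909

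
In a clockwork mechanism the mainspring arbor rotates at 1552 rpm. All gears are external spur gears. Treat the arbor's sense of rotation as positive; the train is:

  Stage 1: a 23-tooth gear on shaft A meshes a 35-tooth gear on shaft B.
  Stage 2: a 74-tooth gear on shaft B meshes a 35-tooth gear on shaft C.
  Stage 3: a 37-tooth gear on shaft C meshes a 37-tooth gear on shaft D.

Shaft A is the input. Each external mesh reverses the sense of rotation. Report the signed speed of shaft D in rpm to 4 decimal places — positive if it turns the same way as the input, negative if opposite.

-2156.3298 rpm (opposite to input, |ω| = 2156.3298 rpm)

Stage 1 [23T→35T]: ω = 1552.0000×23/35 = 1019.8857 rpm, dir flips to −; running = −1019.8857
Stage 2 [74T→35T]: ω = 1019.8857×74/35 = 2156.3298 rpm, dir flips to +; running = +2156.3298
Stage 3 [37T→37T]: ω = 2156.3298×37/37 = 2156.3298 rpm, dir flips to −; running = −2156.3298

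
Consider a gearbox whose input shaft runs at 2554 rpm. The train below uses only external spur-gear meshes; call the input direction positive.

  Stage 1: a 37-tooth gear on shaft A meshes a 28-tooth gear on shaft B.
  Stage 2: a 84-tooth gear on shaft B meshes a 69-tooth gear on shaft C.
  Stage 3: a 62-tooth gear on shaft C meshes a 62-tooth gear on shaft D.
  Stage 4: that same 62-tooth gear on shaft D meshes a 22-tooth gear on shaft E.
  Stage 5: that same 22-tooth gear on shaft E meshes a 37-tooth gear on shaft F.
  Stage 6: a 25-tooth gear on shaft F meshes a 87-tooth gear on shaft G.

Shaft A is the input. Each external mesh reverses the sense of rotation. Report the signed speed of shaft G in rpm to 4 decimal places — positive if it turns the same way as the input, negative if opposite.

+1978.3608 rpm (same as input, |ω| = 1978.3608 rpm)

Stage 1 [37T→28T]: ω = 2554.0000×37/28 = 3374.9286 rpm, dir flips to −; running = −3374.9286
Stage 2 [84T→69T]: ω = 3374.9286×84/69 = 4108.6087 rpm, dir flips to +; running = +4108.6087
Stage 3 [62T→62T]: ω = 4108.6087×62/62 = 4108.6087 rpm, dir flips to −; running = −4108.6087
Stage 4 [62T→22T]: ω = 4108.6087×62/22 = 11578.8063 rpm, dir flips to +; running = +11578.8063
Stage 5 [22T→37T]: ω = 11578.8063×22/37 = 6884.6957 rpm, dir flips to −; running = −6884.6957
Stage 6 [25T→87T]: ω = 6884.6957×25/87 = 1978.3608 rpm, dir flips to +; running = +1978.3608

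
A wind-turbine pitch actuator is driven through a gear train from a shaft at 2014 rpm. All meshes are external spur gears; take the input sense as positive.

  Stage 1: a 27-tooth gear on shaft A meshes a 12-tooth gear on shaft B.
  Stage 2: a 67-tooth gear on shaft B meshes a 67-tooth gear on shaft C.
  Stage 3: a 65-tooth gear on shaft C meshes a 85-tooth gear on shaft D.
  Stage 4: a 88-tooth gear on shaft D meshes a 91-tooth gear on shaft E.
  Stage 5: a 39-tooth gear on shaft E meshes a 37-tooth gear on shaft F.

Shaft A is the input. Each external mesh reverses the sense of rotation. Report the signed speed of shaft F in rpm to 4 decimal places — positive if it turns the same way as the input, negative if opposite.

Stage 1 [27T→12T]: ω = 2014.0000×27/12 = 4531.5000 rpm, dir flips to −; running = −4531.5000
Stage 2 [67T→67T]: ω = 4531.5000×67/67 = 4531.5000 rpm, dir flips to +; running = +4531.5000
Stage 3 [65T→85T]: ω = 4531.5000×65/85 = 3465.2647 rpm, dir flips to −; running = −3465.2647
Stage 4 [88T→91T]: ω = 3465.2647×88/91 = 3351.0252 rpm, dir flips to +; running = +3351.0252
Stage 5 [39T→37T]: ω = 3351.0252×39/37 = 3532.1617 rpm, dir flips to −; running = −3532.1617

-3532.1617 rpm (opposite to input, |ω| = 3532.1617 rpm)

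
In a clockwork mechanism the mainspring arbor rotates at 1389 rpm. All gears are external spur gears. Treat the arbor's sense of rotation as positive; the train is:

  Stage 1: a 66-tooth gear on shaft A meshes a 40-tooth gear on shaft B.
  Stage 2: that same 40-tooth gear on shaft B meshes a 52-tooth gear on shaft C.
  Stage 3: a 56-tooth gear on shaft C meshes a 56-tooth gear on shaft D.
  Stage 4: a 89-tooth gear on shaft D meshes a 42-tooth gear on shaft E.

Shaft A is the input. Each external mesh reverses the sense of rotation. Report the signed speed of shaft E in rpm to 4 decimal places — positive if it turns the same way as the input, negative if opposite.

Stage 1 [66T→40T]: ω = 1389.0000×66/40 = 2291.8500 rpm, dir flips to −; running = −2291.8500
Stage 2 [40T→52T]: ω = 2291.8500×40/52 = 1762.9615 rpm, dir flips to +; running = +1762.9615
Stage 3 [56T→56T]: ω = 1762.9615×56/56 = 1762.9615 rpm, dir flips to −; running = −1762.9615
Stage 4 [89T→42T]: ω = 1762.9615×89/42 = 3735.7995 rpm, dir flips to +; running = +3735.7995

+3735.7995 rpm (same as input, |ω| = 3735.7995 rpm)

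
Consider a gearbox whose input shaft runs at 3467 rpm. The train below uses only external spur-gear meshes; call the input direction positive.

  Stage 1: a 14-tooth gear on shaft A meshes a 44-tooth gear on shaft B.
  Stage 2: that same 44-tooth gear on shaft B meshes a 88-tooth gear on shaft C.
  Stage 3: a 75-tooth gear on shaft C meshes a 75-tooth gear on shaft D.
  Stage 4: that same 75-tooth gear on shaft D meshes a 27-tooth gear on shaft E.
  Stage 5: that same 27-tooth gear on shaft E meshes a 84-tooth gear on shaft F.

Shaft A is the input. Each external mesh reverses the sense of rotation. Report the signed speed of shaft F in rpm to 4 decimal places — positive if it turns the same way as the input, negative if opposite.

Stage 1 [14T→44T]: ω = 3467.0000×14/44 = 1103.1364 rpm, dir flips to −; running = −1103.1364
Stage 2 [44T→88T]: ω = 1103.1364×44/88 = 551.5682 rpm, dir flips to +; running = +551.5682
Stage 3 [75T→75T]: ω = 551.5682×75/75 = 551.5682 rpm, dir flips to −; running = −551.5682
Stage 4 [75T→27T]: ω = 551.5682×75/27 = 1532.1338 rpm, dir flips to +; running = +1532.1338
Stage 5 [27T→84T]: ω = 1532.1338×27/84 = 492.4716 rpm, dir flips to −; running = −492.4716

-492.4716 rpm (opposite to input, |ω| = 492.4716 rpm)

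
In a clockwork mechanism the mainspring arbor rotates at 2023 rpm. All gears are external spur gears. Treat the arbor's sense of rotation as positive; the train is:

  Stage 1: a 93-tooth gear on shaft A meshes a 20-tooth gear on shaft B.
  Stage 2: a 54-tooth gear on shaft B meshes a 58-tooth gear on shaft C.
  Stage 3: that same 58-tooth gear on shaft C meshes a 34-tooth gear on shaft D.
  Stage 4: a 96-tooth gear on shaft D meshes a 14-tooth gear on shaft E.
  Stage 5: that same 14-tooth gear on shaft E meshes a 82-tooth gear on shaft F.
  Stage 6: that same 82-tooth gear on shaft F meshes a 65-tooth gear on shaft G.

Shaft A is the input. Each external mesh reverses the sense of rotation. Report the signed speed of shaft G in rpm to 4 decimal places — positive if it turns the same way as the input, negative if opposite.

+22065.8954 rpm (same as input, |ω| = 22065.8954 rpm)

Stage 1 [93T→20T]: ω = 2023.0000×93/20 = 9406.9500 rpm, dir flips to −; running = −9406.9500
Stage 2 [54T→58T]: ω = 9406.9500×54/58 = 8758.1948 rpm, dir flips to +; running = +8758.1948
Stage 3 [58T→34T]: ω = 8758.1948×58/34 = 14940.4500 rpm, dir flips to −; running = −14940.4500
Stage 4 [96T→14T]: ω = 14940.4500×96/14 = 102448.8000 rpm, dir flips to +; running = +102448.8000
Stage 5 [14T→82T]: ω = 102448.8000×14/82 = 17491.2585 rpm, dir flips to −; running = −17491.2585
Stage 6 [82T→65T]: ω = 17491.2585×82/65 = 22065.8954 rpm, dir flips to +; running = +22065.8954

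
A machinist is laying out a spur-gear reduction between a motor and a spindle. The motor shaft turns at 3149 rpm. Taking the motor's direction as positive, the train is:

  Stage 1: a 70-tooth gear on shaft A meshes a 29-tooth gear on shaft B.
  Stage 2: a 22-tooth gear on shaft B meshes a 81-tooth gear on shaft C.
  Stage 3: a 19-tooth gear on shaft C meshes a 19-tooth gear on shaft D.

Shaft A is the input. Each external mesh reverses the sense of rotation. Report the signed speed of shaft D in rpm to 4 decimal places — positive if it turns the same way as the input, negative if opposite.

-2064.4785 rpm (opposite to input, |ω| = 2064.4785 rpm)

Stage 1 [70T→29T]: ω = 3149.0000×70/29 = 7601.0345 rpm, dir flips to −; running = −7601.0345
Stage 2 [22T→81T]: ω = 7601.0345×22/81 = 2064.4785 rpm, dir flips to +; running = +2064.4785
Stage 3 [19T→19T]: ω = 2064.4785×19/19 = 2064.4785 rpm, dir flips to −; running = −2064.4785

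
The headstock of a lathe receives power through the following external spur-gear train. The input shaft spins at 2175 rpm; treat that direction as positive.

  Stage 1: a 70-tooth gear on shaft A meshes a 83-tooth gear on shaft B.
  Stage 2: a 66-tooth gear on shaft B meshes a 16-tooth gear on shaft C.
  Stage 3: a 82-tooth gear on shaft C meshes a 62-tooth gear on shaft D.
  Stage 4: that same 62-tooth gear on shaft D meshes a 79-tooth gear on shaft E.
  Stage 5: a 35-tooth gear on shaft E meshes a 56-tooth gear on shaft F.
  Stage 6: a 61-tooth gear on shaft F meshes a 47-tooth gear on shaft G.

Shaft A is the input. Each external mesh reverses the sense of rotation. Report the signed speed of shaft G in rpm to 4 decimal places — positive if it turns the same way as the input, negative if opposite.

Stage 1 [70T→83T]: ω = 2175.0000×70/83 = 1834.3373 rpm, dir flips to −; running = −1834.3373
Stage 2 [66T→16T]: ω = 1834.3373×66/16 = 7566.6416 rpm, dir flips to +; running = +7566.6416
Stage 3 [82T→62T]: ω = 7566.6416×82/62 = 10007.4937 rpm, dir flips to −; running = −10007.4937
Stage 4 [62T→79T]: ω = 10007.4937×62/79 = 7853.9824 rpm, dir flips to +; running = +7853.9824
Stage 5 [35T→56T]: ω = 7853.9824×35/56 = 4908.7390 rpm, dir flips to −; running = −4908.7390
Stage 6 [61T→47T]: ω = 4908.7390×61/47 = 6370.9166 rpm, dir flips to +; running = +6370.9166

+6370.9166 rpm (same as input, |ω| = 6370.9166 rpm)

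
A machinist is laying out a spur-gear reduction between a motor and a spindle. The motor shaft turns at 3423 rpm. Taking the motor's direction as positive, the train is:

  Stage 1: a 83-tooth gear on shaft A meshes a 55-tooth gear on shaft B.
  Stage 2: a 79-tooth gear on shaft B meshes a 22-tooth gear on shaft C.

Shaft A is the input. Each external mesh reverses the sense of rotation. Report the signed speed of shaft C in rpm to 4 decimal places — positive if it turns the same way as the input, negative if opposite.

Stage 1 [83T→55T]: ω = 3423.0000×83/55 = 5165.6182 rpm, dir flips to −; running = −5165.6182
Stage 2 [79T→22T]: ω = 5165.6182×79/22 = 18549.2653 rpm, dir flips to +; running = +18549.2653

+18549.2653 rpm (same as input, |ω| = 18549.2653 rpm)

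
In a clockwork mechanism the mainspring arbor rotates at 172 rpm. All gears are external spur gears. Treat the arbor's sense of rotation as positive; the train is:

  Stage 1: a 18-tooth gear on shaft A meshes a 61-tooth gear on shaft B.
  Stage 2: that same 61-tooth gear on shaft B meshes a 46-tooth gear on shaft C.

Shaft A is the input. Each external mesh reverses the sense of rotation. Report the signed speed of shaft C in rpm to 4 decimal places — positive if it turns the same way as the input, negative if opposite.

+67.3043 rpm (same as input, |ω| = 67.3043 rpm)

Stage 1 [18T→61T]: ω = 172.0000×18/61 = 50.7541 rpm, dir flips to −; running = −50.7541
Stage 2 [61T→46T]: ω = 50.7541×61/46 = 67.3043 rpm, dir flips to +; running = +67.3043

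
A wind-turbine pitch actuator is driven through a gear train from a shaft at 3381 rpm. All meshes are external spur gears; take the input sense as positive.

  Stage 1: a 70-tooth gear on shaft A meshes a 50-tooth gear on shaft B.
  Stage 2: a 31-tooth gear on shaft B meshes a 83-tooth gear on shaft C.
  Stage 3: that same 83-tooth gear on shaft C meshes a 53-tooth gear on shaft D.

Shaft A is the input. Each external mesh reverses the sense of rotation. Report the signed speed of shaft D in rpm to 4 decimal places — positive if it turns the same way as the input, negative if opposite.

Stage 1 [70T→50T]: ω = 3381.0000×70/50 = 4733.4000 rpm, dir flips to −; running = −4733.4000
Stage 2 [31T→83T]: ω = 4733.4000×31/83 = 1767.8964 rpm, dir flips to +; running = +1767.8964
Stage 3 [83T→53T]: ω = 1767.8964×83/53 = 2768.5925 rpm, dir flips to −; running = −2768.5925

-2768.5925 rpm (opposite to input, |ω| = 2768.5925 rpm)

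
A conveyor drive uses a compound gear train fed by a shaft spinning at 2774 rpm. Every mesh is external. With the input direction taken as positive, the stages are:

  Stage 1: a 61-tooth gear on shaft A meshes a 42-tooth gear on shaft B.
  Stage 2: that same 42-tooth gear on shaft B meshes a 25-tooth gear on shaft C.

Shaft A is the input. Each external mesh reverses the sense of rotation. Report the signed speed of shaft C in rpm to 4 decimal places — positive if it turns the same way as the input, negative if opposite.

+6768.5600 rpm (same as input, |ω| = 6768.5600 rpm)

Stage 1 [61T→42T]: ω = 2774.0000×61/42 = 4028.9048 rpm, dir flips to −; running = −4028.9048
Stage 2 [42T→25T]: ω = 4028.9048×42/25 = 6768.5600 rpm, dir flips to +; running = +6768.5600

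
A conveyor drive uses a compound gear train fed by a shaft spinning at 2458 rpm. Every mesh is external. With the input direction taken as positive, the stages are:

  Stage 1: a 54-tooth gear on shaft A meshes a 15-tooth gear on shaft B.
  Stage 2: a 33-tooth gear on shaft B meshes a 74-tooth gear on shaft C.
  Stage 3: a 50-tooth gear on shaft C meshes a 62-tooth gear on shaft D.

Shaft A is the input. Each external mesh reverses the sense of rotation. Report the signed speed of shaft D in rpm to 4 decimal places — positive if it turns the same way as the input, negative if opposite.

Stage 1 [54T→15T]: ω = 2458.0000×54/15 = 8848.8000 rpm, dir flips to −; running = −8848.8000
Stage 2 [33T→74T]: ω = 8848.8000×33/74 = 3946.0865 rpm, dir flips to +; running = +3946.0865
Stage 3 [50T→62T]: ω = 3946.0865×50/62 = 3182.3278 rpm, dir flips to −; running = −3182.3278

-3182.3278 rpm (opposite to input, |ω| = 3182.3278 rpm)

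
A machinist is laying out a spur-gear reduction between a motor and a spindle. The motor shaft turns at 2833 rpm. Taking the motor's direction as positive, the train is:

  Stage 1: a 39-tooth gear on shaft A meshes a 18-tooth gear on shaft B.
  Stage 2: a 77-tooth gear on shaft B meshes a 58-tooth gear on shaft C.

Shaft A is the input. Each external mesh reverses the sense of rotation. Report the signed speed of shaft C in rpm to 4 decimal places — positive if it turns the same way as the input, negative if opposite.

+8148.9454 rpm (same as input, |ω| = 8148.9454 rpm)

Stage 1 [39T→18T]: ω = 2833.0000×39/18 = 6138.1667 rpm, dir flips to −; running = −6138.1667
Stage 2 [77T→58T]: ω = 6138.1667×77/58 = 8148.9454 rpm, dir flips to +; running = +8148.9454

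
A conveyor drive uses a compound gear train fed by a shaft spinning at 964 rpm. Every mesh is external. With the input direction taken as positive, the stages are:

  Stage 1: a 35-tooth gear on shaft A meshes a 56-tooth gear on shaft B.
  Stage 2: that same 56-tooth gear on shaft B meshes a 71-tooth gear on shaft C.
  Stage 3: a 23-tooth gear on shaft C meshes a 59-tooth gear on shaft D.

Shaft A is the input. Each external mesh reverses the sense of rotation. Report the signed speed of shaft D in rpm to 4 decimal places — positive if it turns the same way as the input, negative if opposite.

Stage 1 [35T→56T]: ω = 964.0000×35/56 = 602.5000 rpm, dir flips to −; running = −602.5000
Stage 2 [56T→71T]: ω = 602.5000×56/71 = 475.2113 rpm, dir flips to +; running = +475.2113
Stage 3 [23T→59T]: ω = 475.2113×23/59 = 185.2519 rpm, dir flips to −; running = −185.2519

-185.2519 rpm (opposite to input, |ω| = 185.2519 rpm)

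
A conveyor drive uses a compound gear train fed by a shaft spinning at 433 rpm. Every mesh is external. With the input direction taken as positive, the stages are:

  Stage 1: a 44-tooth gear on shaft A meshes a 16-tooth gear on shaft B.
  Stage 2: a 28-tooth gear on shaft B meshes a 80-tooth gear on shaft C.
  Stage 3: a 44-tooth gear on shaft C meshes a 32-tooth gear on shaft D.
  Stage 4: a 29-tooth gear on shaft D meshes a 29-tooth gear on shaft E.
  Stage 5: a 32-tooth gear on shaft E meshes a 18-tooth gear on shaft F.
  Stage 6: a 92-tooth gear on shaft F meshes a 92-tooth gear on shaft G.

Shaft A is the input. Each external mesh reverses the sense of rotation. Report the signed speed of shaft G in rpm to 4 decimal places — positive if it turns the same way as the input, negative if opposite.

Stage 1 [44T→16T]: ω = 433.0000×44/16 = 1190.7500 rpm, dir flips to −; running = −1190.7500
Stage 2 [28T→80T]: ω = 1190.7500×28/80 = 416.7625 rpm, dir flips to +; running = +416.7625
Stage 3 [44T→32T]: ω = 416.7625×44/32 = 573.0484 rpm, dir flips to −; running = −573.0484
Stage 4 [29T→29T]: ω = 573.0484×29/29 = 573.0484 rpm, dir flips to +; running = +573.0484
Stage 5 [32T→18T]: ω = 573.0484×32/18 = 1018.7528 rpm, dir flips to −; running = −1018.7528
Stage 6 [92T→92T]: ω = 1018.7528×92/92 = 1018.7528 rpm, dir flips to +; running = +1018.7528

+1018.7528 rpm (same as input, |ω| = 1018.7528 rpm)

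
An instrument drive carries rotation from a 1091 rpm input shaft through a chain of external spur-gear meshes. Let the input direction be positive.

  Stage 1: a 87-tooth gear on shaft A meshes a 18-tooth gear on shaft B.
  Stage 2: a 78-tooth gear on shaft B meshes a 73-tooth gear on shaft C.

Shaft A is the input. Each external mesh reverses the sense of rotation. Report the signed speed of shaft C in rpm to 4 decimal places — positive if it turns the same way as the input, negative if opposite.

+5634.3425 rpm (same as input, |ω| = 5634.3425 rpm)

Stage 1 [87T→18T]: ω = 1091.0000×87/18 = 5273.1667 rpm, dir flips to −; running = −5273.1667
Stage 2 [78T→73T]: ω = 5273.1667×78/73 = 5634.3425 rpm, dir flips to +; running = +5634.3425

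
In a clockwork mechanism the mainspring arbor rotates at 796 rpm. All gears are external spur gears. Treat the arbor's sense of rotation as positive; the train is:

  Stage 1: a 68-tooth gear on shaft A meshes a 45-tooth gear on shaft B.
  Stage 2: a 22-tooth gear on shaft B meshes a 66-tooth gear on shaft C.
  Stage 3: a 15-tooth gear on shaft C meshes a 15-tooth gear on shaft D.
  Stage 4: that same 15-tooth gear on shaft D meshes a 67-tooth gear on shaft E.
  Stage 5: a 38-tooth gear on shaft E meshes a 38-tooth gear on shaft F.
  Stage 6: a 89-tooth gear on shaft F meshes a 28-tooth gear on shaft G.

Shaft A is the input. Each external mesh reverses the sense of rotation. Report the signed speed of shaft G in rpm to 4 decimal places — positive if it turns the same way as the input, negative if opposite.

+285.3229 rpm (same as input, |ω| = 285.3229 rpm)

Stage 1 [68T→45T]: ω = 796.0000×68/45 = 1202.8444 rpm, dir flips to −; running = −1202.8444
Stage 2 [22T→66T]: ω = 1202.8444×22/66 = 400.9481 rpm, dir flips to +; running = +400.9481
Stage 3 [15T→15T]: ω = 400.9481×15/15 = 400.9481 rpm, dir flips to −; running = −400.9481
Stage 4 [15T→67T]: ω = 400.9481×15/67 = 89.7645 rpm, dir flips to +; running = +89.7645
Stage 5 [38T→38T]: ω = 89.7645×38/38 = 89.7645 rpm, dir flips to −; running = −89.7645
Stage 6 [89T→28T]: ω = 89.7645×89/28 = 285.3229 rpm, dir flips to +; running = +285.3229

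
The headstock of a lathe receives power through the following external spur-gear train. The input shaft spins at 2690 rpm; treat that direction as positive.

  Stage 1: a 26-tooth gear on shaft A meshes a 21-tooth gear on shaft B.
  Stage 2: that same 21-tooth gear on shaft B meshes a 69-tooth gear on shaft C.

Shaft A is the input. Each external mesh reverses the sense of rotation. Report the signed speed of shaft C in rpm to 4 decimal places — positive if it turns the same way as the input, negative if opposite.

+1013.6232 rpm (same as input, |ω| = 1013.6232 rpm)

Stage 1 [26T→21T]: ω = 2690.0000×26/21 = 3330.4762 rpm, dir flips to −; running = −3330.4762
Stage 2 [21T→69T]: ω = 3330.4762×21/69 = 1013.6232 rpm, dir flips to +; running = +1013.6232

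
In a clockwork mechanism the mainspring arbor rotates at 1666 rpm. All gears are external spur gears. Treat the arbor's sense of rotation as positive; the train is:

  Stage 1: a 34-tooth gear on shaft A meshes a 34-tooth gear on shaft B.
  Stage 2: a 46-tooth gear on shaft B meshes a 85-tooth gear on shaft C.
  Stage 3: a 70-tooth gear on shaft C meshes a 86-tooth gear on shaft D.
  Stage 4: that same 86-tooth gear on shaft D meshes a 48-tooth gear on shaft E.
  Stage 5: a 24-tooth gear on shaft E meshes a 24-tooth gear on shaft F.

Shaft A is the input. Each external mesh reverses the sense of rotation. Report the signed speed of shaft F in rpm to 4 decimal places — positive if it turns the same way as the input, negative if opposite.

-1314.8333 rpm (opposite to input, |ω| = 1314.8333 rpm)

Stage 1 [34T→34T]: ω = 1666.0000×34/34 = 1666.0000 rpm, dir flips to −; running = −1666.0000
Stage 2 [46T→85T]: ω = 1666.0000×46/85 = 901.6000 rpm, dir flips to +; running = +901.6000
Stage 3 [70T→86T]: ω = 901.6000×70/86 = 733.8605 rpm, dir flips to −; running = −733.8605
Stage 4 [86T→48T]: ω = 733.8605×86/48 = 1314.8333 rpm, dir flips to +; running = +1314.8333
Stage 5 [24T→24T]: ω = 1314.8333×24/24 = 1314.8333 rpm, dir flips to −; running = −1314.8333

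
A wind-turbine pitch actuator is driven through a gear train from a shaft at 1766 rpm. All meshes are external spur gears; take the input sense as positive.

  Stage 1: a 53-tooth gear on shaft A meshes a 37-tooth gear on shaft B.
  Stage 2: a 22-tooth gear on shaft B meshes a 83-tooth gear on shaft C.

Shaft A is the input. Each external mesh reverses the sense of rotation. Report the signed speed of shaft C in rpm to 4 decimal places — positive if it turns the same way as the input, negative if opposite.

Stage 1 [53T→37T]: ω = 1766.0000×53/37 = 2529.6757 rpm, dir flips to −; running = −2529.6757
Stage 2 [22T→83T]: ω = 2529.6757×22/83 = 670.5164 rpm, dir flips to +; running = +670.5164

+670.5164 rpm (same as input, |ω| = 670.5164 rpm)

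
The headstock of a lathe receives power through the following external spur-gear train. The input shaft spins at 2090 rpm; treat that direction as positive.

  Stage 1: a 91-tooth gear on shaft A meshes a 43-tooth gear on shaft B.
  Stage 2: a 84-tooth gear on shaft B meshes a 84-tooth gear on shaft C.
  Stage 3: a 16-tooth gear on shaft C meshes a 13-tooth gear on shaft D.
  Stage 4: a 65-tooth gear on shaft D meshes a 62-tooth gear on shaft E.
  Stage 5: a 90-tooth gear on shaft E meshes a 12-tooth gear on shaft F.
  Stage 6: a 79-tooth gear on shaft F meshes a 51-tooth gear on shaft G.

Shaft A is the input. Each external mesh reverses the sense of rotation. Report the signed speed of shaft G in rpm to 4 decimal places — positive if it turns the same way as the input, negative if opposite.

Stage 1 [91T→43T]: ω = 2090.0000×91/43 = 4423.0233 rpm, dir flips to −; running = −4423.0233
Stage 2 [84T→84T]: ω = 4423.0233×84/84 = 4423.0233 rpm, dir flips to +; running = +4423.0233
Stage 3 [16T→13T]: ω = 4423.0233×16/13 = 5443.7209 rpm, dir flips to −; running = −5443.7209
Stage 4 [65T→62T]: ω = 5443.7209×65/62 = 5707.1268 rpm, dir flips to +; running = +5707.1268
Stage 5 [90T→12T]: ω = 5707.1268×90/12 = 42803.4509 rpm, dir flips to −; running = −42803.4509
Stage 6 [79T→51T]: ω = 42803.4509×79/51 = 66303.3847 rpm, dir flips to +; running = +66303.3847

+66303.3847 rpm (same as input, |ω| = 66303.3847 rpm)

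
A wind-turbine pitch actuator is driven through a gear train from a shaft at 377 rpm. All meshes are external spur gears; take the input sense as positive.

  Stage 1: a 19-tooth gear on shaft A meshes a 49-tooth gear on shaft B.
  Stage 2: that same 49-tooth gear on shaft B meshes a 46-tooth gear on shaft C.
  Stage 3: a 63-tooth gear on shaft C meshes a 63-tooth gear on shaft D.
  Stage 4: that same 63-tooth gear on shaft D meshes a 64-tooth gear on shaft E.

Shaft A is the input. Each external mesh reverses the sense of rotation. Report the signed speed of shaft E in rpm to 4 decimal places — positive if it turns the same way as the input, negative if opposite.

Stage 1 [19T→49T]: ω = 377.0000×19/49 = 146.1837 rpm, dir flips to −; running = −146.1837
Stage 2 [49T→46T]: ω = 146.1837×49/46 = 155.7174 rpm, dir flips to +; running = +155.7174
Stage 3 [63T→63T]: ω = 155.7174×63/63 = 155.7174 rpm, dir flips to −; running = −155.7174
Stage 4 [63T→64T]: ω = 155.7174×63/64 = 153.2843 rpm, dir flips to +; running = +153.2843

+153.2843 rpm (same as input, |ω| = 153.2843 rpm)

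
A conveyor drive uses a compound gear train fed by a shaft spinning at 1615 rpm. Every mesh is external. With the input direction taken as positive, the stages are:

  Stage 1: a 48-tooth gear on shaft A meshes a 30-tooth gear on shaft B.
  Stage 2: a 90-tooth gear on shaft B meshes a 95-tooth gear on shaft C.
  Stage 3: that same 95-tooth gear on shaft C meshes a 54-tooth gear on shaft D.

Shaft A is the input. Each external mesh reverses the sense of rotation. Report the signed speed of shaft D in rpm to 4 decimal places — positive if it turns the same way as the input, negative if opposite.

-4306.6667 rpm (opposite to input, |ω| = 4306.6667 rpm)

Stage 1 [48T→30T]: ω = 1615.0000×48/30 = 2584.0000 rpm, dir flips to −; running = −2584.0000
Stage 2 [90T→95T]: ω = 2584.0000×90/95 = 2448.0000 rpm, dir flips to +; running = +2448.0000
Stage 3 [95T→54T]: ω = 2448.0000×95/54 = 4306.6667 rpm, dir flips to −; running = −4306.6667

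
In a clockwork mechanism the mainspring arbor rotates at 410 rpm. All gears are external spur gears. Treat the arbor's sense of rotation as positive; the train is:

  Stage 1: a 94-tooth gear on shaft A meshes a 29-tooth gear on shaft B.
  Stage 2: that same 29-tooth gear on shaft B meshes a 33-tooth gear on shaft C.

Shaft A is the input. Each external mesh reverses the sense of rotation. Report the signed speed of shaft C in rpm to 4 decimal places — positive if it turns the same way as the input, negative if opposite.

+1167.8788 rpm (same as input, |ω| = 1167.8788 rpm)

Stage 1 [94T→29T]: ω = 410.0000×94/29 = 1328.9655 rpm, dir flips to −; running = −1328.9655
Stage 2 [29T→33T]: ω = 1328.9655×29/33 = 1167.8788 rpm, dir flips to +; running = +1167.8788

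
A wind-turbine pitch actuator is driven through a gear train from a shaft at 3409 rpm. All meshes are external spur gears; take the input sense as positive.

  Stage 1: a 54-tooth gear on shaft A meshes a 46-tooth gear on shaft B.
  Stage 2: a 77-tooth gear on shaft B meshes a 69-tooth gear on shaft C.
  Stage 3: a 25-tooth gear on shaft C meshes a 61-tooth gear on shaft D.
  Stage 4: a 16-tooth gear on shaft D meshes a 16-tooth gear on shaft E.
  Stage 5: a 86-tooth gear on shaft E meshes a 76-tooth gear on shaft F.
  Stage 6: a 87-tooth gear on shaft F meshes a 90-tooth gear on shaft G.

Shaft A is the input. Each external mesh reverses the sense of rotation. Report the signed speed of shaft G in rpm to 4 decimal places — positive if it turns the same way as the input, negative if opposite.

Stage 1 [54T→46T]: ω = 3409.0000×54/46 = 4001.8696 rpm, dir flips to −; running = −4001.8696
Stage 2 [77T→69T]: ω = 4001.8696×77/69 = 4465.8544 rpm, dir flips to +; running = +4465.8544
Stage 3 [25T→61T]: ω = 4465.8544×25/61 = 1830.2682 rpm, dir flips to −; running = −1830.2682
Stage 4 [16T→16T]: ω = 1830.2682×16/16 = 1830.2682 rpm, dir flips to +; running = +1830.2682
Stage 5 [86T→76T]: ω = 1830.2682×86/76 = 2071.0930 rpm, dir flips to −; running = −2071.0930
Stage 6 [87T→90T]: ω = 2071.0930×87/90 = 2002.0565 rpm, dir flips to +; running = +2002.0565

+2002.0565 rpm (same as input, |ω| = 2002.0565 rpm)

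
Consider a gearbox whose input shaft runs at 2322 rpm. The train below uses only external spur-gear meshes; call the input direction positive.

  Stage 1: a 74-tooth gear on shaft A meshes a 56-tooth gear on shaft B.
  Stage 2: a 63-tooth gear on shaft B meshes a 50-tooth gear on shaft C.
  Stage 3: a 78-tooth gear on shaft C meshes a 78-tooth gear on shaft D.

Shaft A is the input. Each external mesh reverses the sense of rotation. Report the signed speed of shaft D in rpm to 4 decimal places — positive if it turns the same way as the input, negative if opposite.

-3866.1300 rpm (opposite to input, |ω| = 3866.1300 rpm)

Stage 1 [74T→56T]: ω = 2322.0000×74/56 = 3068.3571 rpm, dir flips to −; running = −3068.3571
Stage 2 [63T→50T]: ω = 3068.3571×63/50 = 3866.1300 rpm, dir flips to +; running = +3866.1300
Stage 3 [78T→78T]: ω = 3866.1300×78/78 = 3866.1300 rpm, dir flips to −; running = −3866.1300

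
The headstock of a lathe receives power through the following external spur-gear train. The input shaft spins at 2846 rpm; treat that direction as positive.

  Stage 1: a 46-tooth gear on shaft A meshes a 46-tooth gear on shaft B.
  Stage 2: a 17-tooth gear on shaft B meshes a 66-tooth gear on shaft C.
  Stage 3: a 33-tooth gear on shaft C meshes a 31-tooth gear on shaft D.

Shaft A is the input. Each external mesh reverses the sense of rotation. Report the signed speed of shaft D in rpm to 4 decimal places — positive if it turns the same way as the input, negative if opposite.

Stage 1 [46T→46T]: ω = 2846.0000×46/46 = 2846.0000 rpm, dir flips to −; running = −2846.0000
Stage 2 [17T→66T]: ω = 2846.0000×17/66 = 733.0606 rpm, dir flips to +; running = +733.0606
Stage 3 [33T→31T]: ω = 733.0606×33/31 = 780.3548 rpm, dir flips to −; running = −780.3548

-780.3548 rpm (opposite to input, |ω| = 780.3548 rpm)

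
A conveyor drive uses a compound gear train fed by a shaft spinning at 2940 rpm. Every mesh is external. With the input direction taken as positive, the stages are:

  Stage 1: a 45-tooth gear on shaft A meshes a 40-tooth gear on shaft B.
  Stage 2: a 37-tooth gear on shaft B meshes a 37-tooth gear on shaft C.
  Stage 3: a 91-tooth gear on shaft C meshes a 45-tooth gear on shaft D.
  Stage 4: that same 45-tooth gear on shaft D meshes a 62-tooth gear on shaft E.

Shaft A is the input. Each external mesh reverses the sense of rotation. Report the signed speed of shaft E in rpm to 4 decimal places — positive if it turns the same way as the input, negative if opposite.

+4854.5565 rpm (same as input, |ω| = 4854.5565 rpm)

Stage 1 [45T→40T]: ω = 2940.0000×45/40 = 3307.5000 rpm, dir flips to −; running = −3307.5000
Stage 2 [37T→37T]: ω = 3307.5000×37/37 = 3307.5000 rpm, dir flips to +; running = +3307.5000
Stage 3 [91T→45T]: ω = 3307.5000×91/45 = 6688.5000 rpm, dir flips to −; running = −6688.5000
Stage 4 [45T→62T]: ω = 6688.5000×45/62 = 4854.5565 rpm, dir flips to +; running = +4854.5565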